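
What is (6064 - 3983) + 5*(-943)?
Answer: -2634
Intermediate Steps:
(6064 - 3983) + 5*(-943) = 2081 - 4715 = -2634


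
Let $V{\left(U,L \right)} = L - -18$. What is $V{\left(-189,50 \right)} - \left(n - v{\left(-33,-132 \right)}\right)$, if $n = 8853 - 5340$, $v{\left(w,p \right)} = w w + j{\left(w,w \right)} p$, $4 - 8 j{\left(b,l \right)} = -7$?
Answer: $- \frac{5075}{2} \approx -2537.5$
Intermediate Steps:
$j{\left(b,l \right)} = \frac{11}{8}$ ($j{\left(b,l \right)} = \frac{1}{2} - - \frac{7}{8} = \frac{1}{2} + \frac{7}{8} = \frac{11}{8}$)
$V{\left(U,L \right)} = 18 + L$ ($V{\left(U,L \right)} = L + 18 = 18 + L$)
$v{\left(w,p \right)} = w^{2} + \frac{11 p}{8}$ ($v{\left(w,p \right)} = w w + \frac{11 p}{8} = w^{2} + \frac{11 p}{8}$)
$n = 3513$ ($n = 8853 - 5340 = 3513$)
$V{\left(-189,50 \right)} - \left(n - v{\left(-33,-132 \right)}\right) = \left(18 + 50\right) + \left(\left(\left(-33\right)^{2} + \frac{11}{8} \left(-132\right)\right) - 3513\right) = 68 + \left(\left(1089 - \frac{363}{2}\right) - 3513\right) = 68 + \left(\frac{1815}{2} - 3513\right) = 68 - \frac{5211}{2} = - \frac{5075}{2}$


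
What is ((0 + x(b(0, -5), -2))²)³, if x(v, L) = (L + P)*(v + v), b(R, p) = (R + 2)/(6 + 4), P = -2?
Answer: 262144/15625 ≈ 16.777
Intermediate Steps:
b(R, p) = ⅕ + R/10 (b(R, p) = (2 + R)/10 = (2 + R)*(⅒) = ⅕ + R/10)
x(v, L) = 2*v*(-2 + L) (x(v, L) = (L - 2)*(v + v) = (-2 + L)*(2*v) = 2*v*(-2 + L))
((0 + x(b(0, -5), -2))²)³ = ((0 + 2*(⅕ + (⅒)*0)*(-2 - 2))²)³ = ((0 + 2*(⅕ + 0)*(-4))²)³ = ((0 + 2*(⅕)*(-4))²)³ = ((0 - 8/5)²)³ = ((-8/5)²)³ = (64/25)³ = 262144/15625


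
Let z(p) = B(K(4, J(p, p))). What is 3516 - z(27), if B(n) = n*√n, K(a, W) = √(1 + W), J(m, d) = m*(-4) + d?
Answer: 3516 - 8*5^(¾)*I^(3/2) ≈ 3534.9 - 18.915*I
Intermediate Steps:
J(m, d) = d - 4*m (J(m, d) = -4*m + d = d - 4*m)
B(n) = n^(3/2)
z(p) = (1 - 3*p)^(¾) (z(p) = (√(1 + (p - 4*p)))^(3/2) = (√(1 - 3*p))^(3/2) = (1 - 3*p)^(¾))
3516 - z(27) = 3516 - (1 - 3*27)^(¾) = 3516 - (1 - 81)^(¾) = 3516 - (-80)^(¾) = 3516 - 8*(-5)^(¾)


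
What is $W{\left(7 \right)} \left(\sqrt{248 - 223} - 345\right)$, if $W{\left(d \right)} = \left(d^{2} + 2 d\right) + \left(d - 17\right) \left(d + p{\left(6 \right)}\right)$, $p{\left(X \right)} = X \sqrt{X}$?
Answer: $2380 + 20400 \sqrt{6} \approx 52350.0$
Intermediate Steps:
$p{\left(X \right)} = X^{\frac{3}{2}}$
$W{\left(d \right)} = d^{2} + 2 d + \left(-17 + d\right) \left(d + 6 \sqrt{6}\right)$ ($W{\left(d \right)} = \left(d^{2} + 2 d\right) + \left(d - 17\right) \left(d + 6^{\frac{3}{2}}\right) = \left(d^{2} + 2 d\right) + \left(-17 + d\right) \left(d + 6 \sqrt{6}\right) = d^{2} + 2 d + \left(-17 + d\right) \left(d + 6 \sqrt{6}\right)$)
$W{\left(7 \right)} \left(\sqrt{248 - 223} - 345\right) = \left(- 102 \sqrt{6} - 105 + 2 \cdot 7^{2} + 6 \cdot 7 \sqrt{6}\right) \left(\sqrt{248 - 223} - 345\right) = \left(- 102 \sqrt{6} - 105 + 2 \cdot 49 + 42 \sqrt{6}\right) \left(\sqrt{25} - 345\right) = \left(- 102 \sqrt{6} - 105 + 98 + 42 \sqrt{6}\right) \left(5 - 345\right) = \left(-7 - 60 \sqrt{6}\right) \left(-340\right) = 2380 + 20400 \sqrt{6}$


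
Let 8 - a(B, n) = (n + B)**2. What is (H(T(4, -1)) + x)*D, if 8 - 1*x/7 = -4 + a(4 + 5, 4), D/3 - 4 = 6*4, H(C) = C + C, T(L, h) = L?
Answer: 102396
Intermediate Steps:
H(C) = 2*C
D = 84 (D = 12 + 3*(6*4) = 12 + 3*24 = 12 + 72 = 84)
a(B, n) = 8 - (B + n)**2 (a(B, n) = 8 - (n + B)**2 = 8 - (B + n)**2)
x = 1211 (x = 56 - 7*(-4 + (8 - ((4 + 5) + 4)**2)) = 56 - 7*(-4 + (8 - (9 + 4)**2)) = 56 - 7*(-4 + (8 - 1*13**2)) = 56 - 7*(-4 + (8 - 1*169)) = 56 - 7*(-4 + (8 - 169)) = 56 - 7*(-4 - 161) = 56 - 7*(-165) = 56 + 1155 = 1211)
(H(T(4, -1)) + x)*D = (2*4 + 1211)*84 = (8 + 1211)*84 = 1219*84 = 102396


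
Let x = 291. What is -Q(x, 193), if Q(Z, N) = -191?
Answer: 191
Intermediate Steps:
-Q(x, 193) = -1*(-191) = 191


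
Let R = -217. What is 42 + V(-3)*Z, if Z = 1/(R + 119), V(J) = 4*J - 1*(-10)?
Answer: 2059/49 ≈ 42.020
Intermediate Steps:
V(J) = 10 + 4*J (V(J) = 4*J + 10 = 10 + 4*J)
Z = -1/98 (Z = 1/(-217 + 119) = 1/(-98) = -1/98 ≈ -0.010204)
42 + V(-3)*Z = 42 + (10 + 4*(-3))*(-1/98) = 42 + (10 - 12)*(-1/98) = 42 - 2*(-1/98) = 42 + 1/49 = 2059/49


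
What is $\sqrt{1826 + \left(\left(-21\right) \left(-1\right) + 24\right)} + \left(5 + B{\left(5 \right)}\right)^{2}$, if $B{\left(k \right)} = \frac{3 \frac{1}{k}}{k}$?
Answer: $\frac{16384}{625} + \sqrt{1871} \approx 69.469$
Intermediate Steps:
$B{\left(k \right)} = \frac{3}{k^{2}}$
$\sqrt{1826 + \left(\left(-21\right) \left(-1\right) + 24\right)} + \left(5 + B{\left(5 \right)}\right)^{2} = \sqrt{1826 + \left(\left(-21\right) \left(-1\right) + 24\right)} + \left(5 + \frac{3}{25}\right)^{2} = \sqrt{1826 + \left(21 + 24\right)} + \left(5 + 3 \cdot \frac{1}{25}\right)^{2} = \sqrt{1826 + 45} + \left(5 + \frac{3}{25}\right)^{2} = \sqrt{1871} + \left(\frac{128}{25}\right)^{2} = \sqrt{1871} + \frac{16384}{625} = \frac{16384}{625} + \sqrt{1871}$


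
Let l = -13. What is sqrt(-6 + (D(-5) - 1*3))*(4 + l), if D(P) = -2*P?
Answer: -9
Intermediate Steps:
sqrt(-6 + (D(-5) - 1*3))*(4 + l) = sqrt(-6 + (-2*(-5) - 1*3))*(4 - 13) = sqrt(-6 + (10 - 3))*(-9) = sqrt(-6 + 7)*(-9) = sqrt(1)*(-9) = 1*(-9) = -9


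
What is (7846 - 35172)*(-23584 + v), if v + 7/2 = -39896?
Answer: 1734750121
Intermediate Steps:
v = -79799/2 (v = -7/2 - 39896 = -79799/2 ≈ -39900.)
(7846 - 35172)*(-23584 + v) = (7846 - 35172)*(-23584 - 79799/2) = -27326*(-126967/2) = 1734750121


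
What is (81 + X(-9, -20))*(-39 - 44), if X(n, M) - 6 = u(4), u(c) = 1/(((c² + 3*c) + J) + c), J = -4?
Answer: -202271/28 ≈ -7224.0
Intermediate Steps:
u(c) = 1/(-4 + c² + 4*c) (u(c) = 1/(((c² + 3*c) - 4) + c) = 1/((-4 + c² + 3*c) + c) = 1/(-4 + c² + 4*c))
X(n, M) = 169/28 (X(n, M) = 6 + 1/(-4 + 4² + 4*4) = 6 + 1/(-4 + 16 + 16) = 6 + 1/28 = 169/28)
(81 + X(-9, -20))*(-39 - 44) = (81 + 169/28)*(-39 - 44) = (2437/28)*(-83) = -202271/28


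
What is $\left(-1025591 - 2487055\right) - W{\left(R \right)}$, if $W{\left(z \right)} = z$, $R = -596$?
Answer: $-3512050$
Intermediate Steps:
$\left(-1025591 - 2487055\right) - W{\left(R \right)} = \left(-1025591 - 2487055\right) - -596 = -3512646 + 596 = -3512050$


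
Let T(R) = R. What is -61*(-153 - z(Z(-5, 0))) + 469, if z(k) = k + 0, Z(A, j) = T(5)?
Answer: 10107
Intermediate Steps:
Z(A, j) = 5
z(k) = k
-61*(-153 - z(Z(-5, 0))) + 469 = -61*(-153 - 1*5) + 469 = -61*(-153 - 5) + 469 = -61*(-158) + 469 = 9638 + 469 = 10107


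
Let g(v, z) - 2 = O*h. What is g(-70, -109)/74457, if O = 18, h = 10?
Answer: 182/74457 ≈ 0.0024444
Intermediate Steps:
g(v, z) = 182 (g(v, z) = 2 + 18*10 = 2 + 180 = 182)
g(-70, -109)/74457 = 182/74457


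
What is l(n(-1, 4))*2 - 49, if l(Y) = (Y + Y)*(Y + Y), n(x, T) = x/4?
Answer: -97/2 ≈ -48.500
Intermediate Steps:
n(x, T) = x/4 (n(x, T) = x*(¼) = x/4)
l(Y) = 4*Y² (l(Y) = (2*Y)*(2*Y) = 4*Y²)
l(n(-1, 4))*2 - 49 = (4*((¼)*(-1))²)*2 - 49 = (4*(-¼)²)*2 - 49 = (4*(1/16))*2 - 49 = (¼)*2 - 49 = ½ - 49 = -97/2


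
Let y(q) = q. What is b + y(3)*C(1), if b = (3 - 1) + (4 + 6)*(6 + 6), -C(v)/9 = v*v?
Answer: 95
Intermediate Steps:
C(v) = -9*v**2 (C(v) = -9*v*v = -9*v**2)
b = 122 (b = 2 + 10*12 = 2 + 120 = 122)
b + y(3)*C(1) = 122 + 3*(-9*1**2) = 122 + 3*(-9*1) = 122 + 3*(-9) = 122 - 27 = 95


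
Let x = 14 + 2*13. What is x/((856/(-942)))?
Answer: -4710/107 ≈ -44.019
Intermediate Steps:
x = 40 (x = 14 + 26 = 40)
x/((856/(-942))) = 40/((856/(-942))) = 40/((856*(-1/942))) = 40/(-428/471) = 40*(-471/428) = -4710/107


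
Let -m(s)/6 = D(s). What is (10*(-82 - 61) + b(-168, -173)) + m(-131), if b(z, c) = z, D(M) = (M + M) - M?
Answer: -812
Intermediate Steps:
D(M) = M (D(M) = 2*M - M = M)
m(s) = -6*s
(10*(-82 - 61) + b(-168, -173)) + m(-131) = (10*(-82 - 61) - 168) - 6*(-131) = (10*(-143) - 168) + 786 = (-1430 - 168) + 786 = -1598 + 786 = -812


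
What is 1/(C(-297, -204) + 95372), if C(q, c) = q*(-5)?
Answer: 1/96857 ≈ 1.0324e-5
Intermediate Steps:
C(q, c) = -5*q
1/(C(-297, -204) + 95372) = 1/(-5*(-297) + 95372) = 1/(1485 + 95372) = 1/96857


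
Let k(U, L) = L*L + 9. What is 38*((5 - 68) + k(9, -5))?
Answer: -1102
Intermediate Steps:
k(U, L) = 9 + L² (k(U, L) = L² + 9 = 9 + L²)
38*((5 - 68) + k(9, -5)) = 38*((5 - 68) + (9 + (-5)²)) = 38*(-63 + (9 + 25)) = 38*(-63 + 34) = 38*(-29) = -1102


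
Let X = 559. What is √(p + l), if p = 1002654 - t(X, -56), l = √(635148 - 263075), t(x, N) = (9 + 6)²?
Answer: √(1002429 + √372073) ≈ 1001.5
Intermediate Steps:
t(x, N) = 225 (t(x, N) = 15² = 225)
l = √372073 ≈ 609.98
p = 1002429 (p = 1002654 - 1*225 = 1002654 - 225 = 1002429)
√(p + l) = √(1002429 + √372073)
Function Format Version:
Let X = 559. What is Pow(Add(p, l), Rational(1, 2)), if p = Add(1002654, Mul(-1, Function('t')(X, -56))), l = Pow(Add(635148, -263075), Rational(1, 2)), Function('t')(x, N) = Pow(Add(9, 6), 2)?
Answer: Pow(Add(1002429, Pow(372073, Rational(1, 2))), Rational(1, 2)) ≈ 1001.5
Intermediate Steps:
Function('t')(x, N) = 225 (Function('t')(x, N) = Pow(15, 2) = 225)
l = Pow(372073, Rational(1, 2)) ≈ 609.98
p = 1002429 (p = Add(1002654, Mul(-1, 225)) = Add(1002654, -225) = 1002429)
Pow(Add(p, l), Rational(1, 2)) = Pow(Add(1002429, Pow(372073, Rational(1, 2))), Rational(1, 2))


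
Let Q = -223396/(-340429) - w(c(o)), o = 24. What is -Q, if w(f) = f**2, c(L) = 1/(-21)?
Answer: -98177207/150129189 ≈ -0.65395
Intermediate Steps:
c(L) = -1/21
Q = 98177207/150129189 (Q = -223396/(-340429) - (-1/21)**2 = -223396*(-1/340429) - 1*1/441 = 223396/340429 - 1/441 = 98177207/150129189 ≈ 0.65395)
-Q = -1*98177207/150129189 = -98177207/150129189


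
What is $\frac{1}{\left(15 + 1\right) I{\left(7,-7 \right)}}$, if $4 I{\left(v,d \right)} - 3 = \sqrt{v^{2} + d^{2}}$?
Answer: $- \frac{3}{356} + \frac{7 \sqrt{2}}{356} \approx 0.019381$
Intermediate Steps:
$I{\left(v,d \right)} = \frac{3}{4} + \frac{\sqrt{d^{2} + v^{2}}}{4}$ ($I{\left(v,d \right)} = \frac{3}{4} + \frac{\sqrt{v^{2} + d^{2}}}{4} = \frac{3}{4} + \frac{\sqrt{d^{2} + v^{2}}}{4}$)
$\frac{1}{\left(15 + 1\right) I{\left(7,-7 \right)}} = \frac{1}{\left(15 + 1\right) \left(\frac{3}{4} + \frac{\sqrt{\left(-7\right)^{2} + 7^{2}}}{4}\right)} = \frac{1}{16 \left(\frac{3}{4} + \frac{\sqrt{49 + 49}}{4}\right)} = \frac{1}{16 \left(\frac{3}{4} + \frac{\sqrt{98}}{4}\right)} = \frac{1}{16 \left(\frac{3}{4} + \frac{7 \sqrt{2}}{4}\right)} = \frac{1}{12 + 28 \sqrt{2}}$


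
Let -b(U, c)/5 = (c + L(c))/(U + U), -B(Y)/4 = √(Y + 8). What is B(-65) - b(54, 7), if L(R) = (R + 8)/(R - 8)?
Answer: -10/27 - 4*I*√57 ≈ -0.37037 - 30.199*I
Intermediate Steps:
B(Y) = -4*√(8 + Y) (B(Y) = -4*√(Y + 8) = -4*√(8 + Y))
L(R) = (8 + R)/(-8 + R)
b(U, c) = -5*(c + (8 + c)/(-8 + c))/(2*U) (b(U, c) = -5*(c + (8 + c)/(-8 + c))/(U + U) = -5*(c + (8 + c)/(-8 + c))/(2*U))
B(-65) - b(54, 7) = -4*√(8 - 65) - 5*(-8 - 1*7² + 7*7)/(2*54*(-8 + 7)) = -4*I*√57 - 5*(-8 - 1*49 + 49)/(2*54*(-1)) = -4*I*√57 - 5*(-1)*(-8 - 49 + 49)/(2*54) = -4*I*√57 - 5*(-1)*(-8)/(2*54) = -4*I*√57 - 1*10/27 = -4*I*√57 - 10/27 = -10/27 - 4*I*√57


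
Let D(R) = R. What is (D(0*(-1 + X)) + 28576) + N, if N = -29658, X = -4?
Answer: -1082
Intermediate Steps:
(D(0*(-1 + X)) + 28576) + N = (0*(-1 - 4) + 28576) - 29658 = (0*(-5) + 28576) - 29658 = (0 + 28576) - 29658 = 28576 - 29658 = -1082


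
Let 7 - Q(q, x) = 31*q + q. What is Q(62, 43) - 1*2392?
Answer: -4369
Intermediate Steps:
Q(q, x) = 7 - 32*q (Q(q, x) = 7 - (31*q + q) = 7 - 32*q)
Q(62, 43) - 1*2392 = (7 - 32*62) - 1*2392 = (7 - 1984) - 2392 = -1977 - 2392 = -4369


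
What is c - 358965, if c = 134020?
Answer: -224945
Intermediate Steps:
c - 358965 = 134020 - 358965 = -224945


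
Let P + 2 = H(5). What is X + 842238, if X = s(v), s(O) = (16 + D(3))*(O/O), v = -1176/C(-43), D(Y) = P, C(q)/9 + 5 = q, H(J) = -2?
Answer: 842250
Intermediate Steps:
P = -4 (P = -2 - 2 = -4)
C(q) = -45 + 9*q
D(Y) = -4
v = 49/18 (v = -1176/(-45 + 9*(-43)) = -1176/(-45 - 387) = -1176/(-432) = -1176*(-1/432) = 49/18 ≈ 2.7222)
s(O) = 12 (s(O) = (16 - 4)*(O/O) = 12*1 = 12)
X = 12
X + 842238 = 12 + 842238 = 842250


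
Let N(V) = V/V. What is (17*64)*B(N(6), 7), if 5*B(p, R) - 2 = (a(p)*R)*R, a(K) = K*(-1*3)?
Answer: -31552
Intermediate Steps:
N(V) = 1
a(K) = -3*K (a(K) = K*(-3) = -3*K)
B(p, R) = 2/5 - 3*p*R**2/5 (B(p, R) = 2/5 + (((-3*p)*R)*R)/5 = 2/5 + ((-3*R*p)*R)/5 = 2/5 + (-3*p*R**2)/5 = 2/5 - 3*p*R**2/5)
(17*64)*B(N(6), 7) = (17*64)*(2/5 - 3/5*1*7**2) = 1088*(2/5 - 3/5*1*49) = 1088*(2/5 - 147/5) = 1088*(-29) = -31552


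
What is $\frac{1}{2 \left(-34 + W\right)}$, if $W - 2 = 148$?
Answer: $\frac{1}{232} \approx 0.0043103$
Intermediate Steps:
$W = 150$ ($W = 2 + 148 = 150$)
$\frac{1}{2 \left(-34 + W\right)} = \frac{1}{2 \left(-34 + 150\right)} = \frac{1}{2 \cdot 116} = \frac{1}{232}$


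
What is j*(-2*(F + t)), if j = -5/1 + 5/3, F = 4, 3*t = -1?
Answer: 220/9 ≈ 24.444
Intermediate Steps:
t = -1/3 (t = (1/3)*(-1) = -1/3 ≈ -0.33333)
j = -10/3 (j = -5*1 + 5*(1/3) = -5 + 5/3 = -10/3 ≈ -3.3333)
j*(-2*(F + t)) = -(-20)*(4 - 1/3)/3 = -(-20)*11/(3*3) = -10/3*(-22/3) = 220/9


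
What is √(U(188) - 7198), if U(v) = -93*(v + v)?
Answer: I*√42166 ≈ 205.34*I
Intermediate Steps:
U(v) = -186*v
√(U(188) - 7198) = √(-186*188 - 7198) = √(-34968 - 7198) = √(-42166) = I*√42166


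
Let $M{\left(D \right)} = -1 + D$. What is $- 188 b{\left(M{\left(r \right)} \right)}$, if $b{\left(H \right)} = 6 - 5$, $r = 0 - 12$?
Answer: $-188$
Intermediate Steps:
$r = -12$ ($r = 0 - 12 = -12$)
$b{\left(H \right)} = 1$ ($b{\left(H \right)} = 6 - 5 = 1$)
$- 188 b{\left(M{\left(r \right)} \right)} = \left(-188\right) 1 = -188$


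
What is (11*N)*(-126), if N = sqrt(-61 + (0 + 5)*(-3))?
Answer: -2772*I*sqrt(19) ≈ -12083.0*I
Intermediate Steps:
N = 2*I*sqrt(19) (N = sqrt(-61 + 5*(-3)) = sqrt(-61 - 15) = sqrt(-76) = 2*I*sqrt(19) ≈ 8.7178*I)
(11*N)*(-126) = (11*(2*I*sqrt(19)))*(-126) = (22*I*sqrt(19))*(-126) = -2772*I*sqrt(19)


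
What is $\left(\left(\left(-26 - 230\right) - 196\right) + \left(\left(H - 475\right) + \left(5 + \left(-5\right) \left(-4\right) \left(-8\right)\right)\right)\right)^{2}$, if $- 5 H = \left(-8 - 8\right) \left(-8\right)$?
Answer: $\frac{30669444}{25} \approx 1.2268 \cdot 10^{6}$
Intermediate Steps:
$H = - \frac{128}{5}$ ($H = - \frac{\left(-8 - 8\right) \left(-8\right)}{5} = - \frac{\left(-16\right) \left(-8\right)}{5} = \left(- \frac{1}{5}\right) 128 = - \frac{128}{5} \approx -25.6$)
$\left(\left(\left(-26 - 230\right) - 196\right) + \left(\left(H - 475\right) + \left(5 + \left(-5\right) \left(-4\right) \left(-8\right)\right)\right)\right)^{2} = \left(\left(\left(-26 - 230\right) - 196\right) + \left(\left(- \frac{128}{5} - 475\right) + \left(5 + \left(-5\right) \left(-4\right) \left(-8\right)\right)\right)\right)^{2} = \left(\left(-256 - 196\right) + \left(- \frac{2503}{5} + \left(5 + 20 \left(-8\right)\right)\right)\right)^{2} = \left(-452 + \left(- \frac{2503}{5} + \left(5 - 160\right)\right)\right)^{2} = \left(-452 - \frac{3278}{5}\right)^{2} = \left(- \frac{5538}{5}\right)^{2} = \frac{30669444}{25}$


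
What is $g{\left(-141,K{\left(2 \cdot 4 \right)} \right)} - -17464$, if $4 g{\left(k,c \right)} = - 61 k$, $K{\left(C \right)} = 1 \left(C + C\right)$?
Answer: $\frac{78457}{4} \approx 19614.0$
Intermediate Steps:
$K{\left(C \right)} = 2 C$ ($K{\left(C \right)} = 1 \cdot 2 C = 2 C$)
$g{\left(k,c \right)} = - \frac{61 k}{4}$ ($g{\left(k,c \right)} = \frac{\left(-61\right) k}{4} = - \frac{61 k}{4}$)
$g{\left(-141,K{\left(2 \cdot 4 \right)} \right)} - -17464 = \left(- \frac{61}{4}\right) \left(-141\right) - -17464 = \frac{8601}{4} + 17464 = \frac{78457}{4}$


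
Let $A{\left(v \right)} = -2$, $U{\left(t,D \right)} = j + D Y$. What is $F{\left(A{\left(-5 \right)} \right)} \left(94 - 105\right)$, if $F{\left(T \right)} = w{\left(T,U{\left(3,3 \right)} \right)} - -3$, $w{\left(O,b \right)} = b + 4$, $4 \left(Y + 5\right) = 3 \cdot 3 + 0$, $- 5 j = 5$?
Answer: $\frac{99}{4} \approx 24.75$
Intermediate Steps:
$j = -1$ ($j = \left(- \frac{1}{5}\right) 5 = -1$)
$Y = - \frac{11}{4}$ ($Y = -5 + \frac{3 \cdot 3 + 0}{4} = -5 + \frac{9 + 0}{4} = -5 + \frac{1}{4} \cdot 9 = -5 + \frac{9}{4} = - \frac{11}{4} \approx -2.75$)
$U{\left(t,D \right)} = -1 - \frac{11 D}{4}$ ($U{\left(t,D \right)} = -1 + D \left(- \frac{11}{4}\right) = -1 - \frac{11 D}{4}$)
$w{\left(O,b \right)} = 4 + b$
$F{\left(T \right)} = - \frac{9}{4}$ ($F{\left(T \right)} = \left(4 - \frac{37}{4}\right) - -3 = \left(4 - \frac{37}{4}\right) + 3 = - \frac{21}{4} + 3 = - \frac{9}{4}$)
$F{\left(A{\left(-5 \right)} \right)} \left(94 - 105\right) = - \frac{9 \left(94 - 105\right)}{4} = \left(- \frac{9}{4}\right) \left(-11\right) = \frac{99}{4}$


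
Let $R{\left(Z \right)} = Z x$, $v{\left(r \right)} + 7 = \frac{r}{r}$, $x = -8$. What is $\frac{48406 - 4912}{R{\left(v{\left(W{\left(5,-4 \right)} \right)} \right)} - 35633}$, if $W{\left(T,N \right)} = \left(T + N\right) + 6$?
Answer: $- \frac{3954}{3235} \approx -1.2223$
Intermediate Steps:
$W{\left(T,N \right)} = 6 + N + T$ ($W{\left(T,N \right)} = \left(N + T\right) + 6 = 6 + N + T$)
$v{\left(r \right)} = -6$ ($v{\left(r \right)} = -7 + \frac{r}{r} = -7 + 1 = -6$)
$R{\left(Z \right)} = - 8 Z$ ($R{\left(Z \right)} = Z \left(-8\right) = - 8 Z$)
$\frac{48406 - 4912}{R{\left(v{\left(W{\left(5,-4 \right)} \right)} \right)} - 35633} = \frac{48406 - 4912}{\left(-8\right) \left(-6\right) - 35633} = \frac{43494}{48 - 35633} = \frac{43494}{-35585} = 43494 \left(- \frac{1}{35585}\right) = - \frac{3954}{3235}$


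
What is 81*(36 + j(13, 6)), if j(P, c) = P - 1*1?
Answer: 3888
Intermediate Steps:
j(P, c) = -1 + P (j(P, c) = P - 1 = -1 + P)
81*(36 + j(13, 6)) = 81*(36 + (-1 + 13)) = 81*(36 + 12) = 81*48 = 3888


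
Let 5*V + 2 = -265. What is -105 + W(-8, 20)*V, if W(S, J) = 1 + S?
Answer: 1344/5 ≈ 268.80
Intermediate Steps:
V = -267/5 (V = -⅖ + (⅕)*(-265) = -⅖ - 53 = -267/5 ≈ -53.400)
-105 + W(-8, 20)*V = -105 + (1 - 8)*(-267/5) = -105 - 7*(-267/5) = -105 + 1869/5 = 1344/5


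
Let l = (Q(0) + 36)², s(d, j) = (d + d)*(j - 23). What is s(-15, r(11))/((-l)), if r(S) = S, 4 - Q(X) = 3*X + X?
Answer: -9/40 ≈ -0.22500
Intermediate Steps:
Q(X) = 4 - 4*X (Q(X) = 4 - (3*X + X) = 4 - 4*X)
s(d, j) = 2*d*(-23 + j) (s(d, j) = (2*d)*(-23 + j) = 2*d*(-23 + j))
l = 1600 (l = ((4 - 4*0) + 36)² = ((4 + 0) + 36)² = (4 + 36)² = 40² = 1600)
s(-15, r(11))/((-l)) = (2*(-15)*(-23 + 11))/((-1*1600)) = (2*(-15)*(-12))/(-1600) = 360*(-1/1600) = -9/40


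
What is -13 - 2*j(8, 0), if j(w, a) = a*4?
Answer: -13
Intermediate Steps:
j(w, a) = 4*a
-13 - 2*j(8, 0) = -13 - 8*0 = -13 - 2*0 = -13 + 0 = -13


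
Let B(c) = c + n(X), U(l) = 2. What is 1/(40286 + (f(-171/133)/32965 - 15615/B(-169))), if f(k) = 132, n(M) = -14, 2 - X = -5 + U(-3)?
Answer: 2010865/81181298267 ≈ 2.4770e-5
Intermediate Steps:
X = 5 (X = 2 - (-5 + 2) = 2 - 1*(-3) = 2 + 3 = 5)
B(c) = -14 + c (B(c) = c - 14 = -14 + c)
1/(40286 + (f(-171/133)/32965 - 15615/B(-169))) = 1/(40286 + (132/32965 - 15615/(-14 - 169))) = 1/(40286 + (132*(1/32965) - 15615/(-183))) = 1/(40286 + (132/32965 - 15615*(-1/183))) = 1/(40286 + (132/32965 + 5205/61)) = 1/(40286 + 171590877/2010865) = 1/(81181298267/2010865) = 2010865/81181298267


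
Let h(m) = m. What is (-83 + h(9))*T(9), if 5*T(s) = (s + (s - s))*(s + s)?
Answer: -11988/5 ≈ -2397.6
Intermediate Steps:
T(s) = 2*s²/5 (T(s) = ((s + (s - s))*(s + s))/5 = ((s + 0)*(2*s))/5 = (s*(2*s))/5 = (2*s²)/5 = 2*s²/5)
(-83 + h(9))*T(9) = (-83 + 9)*((⅖)*9²) = -148*81/5 = -74*162/5 = -11988/5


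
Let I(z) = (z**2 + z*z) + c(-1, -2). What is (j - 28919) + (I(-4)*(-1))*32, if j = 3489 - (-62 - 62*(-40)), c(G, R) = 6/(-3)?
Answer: -28808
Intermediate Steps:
c(G, R) = -2 (c(G, R) = 6*(-1/3) = -2)
I(z) = -2 + 2*z**2 (I(z) = (z**2 + z*z) - 2 = (z**2 + z**2) - 2 = 2*z**2 - 2 = -2 + 2*z**2)
j = 1071 (j = 3489 - (-62 + 2480) = 3489 - 1*2418 = 3489 - 2418 = 1071)
(j - 28919) + (I(-4)*(-1))*32 = (1071 - 28919) + ((-2 + 2*(-4)**2)*(-1))*32 = -27848 + ((-2 + 2*16)*(-1))*32 = -27848 + ((-2 + 32)*(-1))*32 = -27848 + (30*(-1))*32 = -27848 - 30*32 = -27848 - 960 = -28808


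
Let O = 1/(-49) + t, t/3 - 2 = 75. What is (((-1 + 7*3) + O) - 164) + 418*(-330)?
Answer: -6754798/49 ≈ -1.3785e+5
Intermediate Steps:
t = 231 (t = 6 + 3*75 = 6 + 225 = 231)
O = 11318/49 (O = 1/(-49) + 231 = -1/49 + 231 = 11318/49 ≈ 230.98)
(((-1 + 7*3) + O) - 164) + 418*(-330) = (((-1 + 7*3) + 11318/49) - 164) + 418*(-330) = (((-1 + 21) + 11318/49) - 164) - 137940 = ((20 + 11318/49) - 164) - 137940 = (12298/49 - 164) - 137940 = 4262/49 - 137940 = -6754798/49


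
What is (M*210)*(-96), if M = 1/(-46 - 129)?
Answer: 576/5 ≈ 115.20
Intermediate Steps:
M = -1/175 (M = 1/(-175) = -1/175 ≈ -0.0057143)
(M*210)*(-96) = -1/175*210*(-96) = -6/5*(-96) = 576/5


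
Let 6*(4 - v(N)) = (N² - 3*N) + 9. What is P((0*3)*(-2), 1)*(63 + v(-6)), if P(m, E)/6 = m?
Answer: 0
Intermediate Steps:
P(m, E) = 6*m
v(N) = 5/2 + N/2 - N²/6 (v(N) = 4 - ((N² - 3*N) + 9)/6 = 4 - (9 + N² - 3*N)/6 = 4 + (-3/2 + N/2 - N²/6) = 5/2 + N/2 - N²/6)
P((0*3)*(-2), 1)*(63 + v(-6)) = (6*((0*3)*(-2)))*(63 + (5/2 + (½)*(-6) - ⅙*(-6)²)) = (6*(0*(-2)))*(63 + (5/2 - 3 - ⅙*36)) = (6*0)*(63 + (5/2 - 3 - 6)) = 0*(63 - 13/2) = 0*(113/2) = 0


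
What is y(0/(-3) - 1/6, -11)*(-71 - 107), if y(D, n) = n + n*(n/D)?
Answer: 131186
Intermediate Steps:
y(D, n) = n + n²/D
y(0/(-3) - 1/6, -11)*(-71 - 107) = (-11*((0/(-3) - 1/6) - 11)/(0/(-3) - 1/6))*(-71 - 107) = -11*((0*(-⅓) - 1*⅙) - 11)/(0*(-⅓) - 1*⅙)*(-178) = -11*((0 - ⅙) - 11)/(0 - ⅙)*(-178) = -11*(-⅙ - 11)/(-⅙)*(-178) = -11*(-6)*(-67/6)*(-178) = -737*(-178) = 131186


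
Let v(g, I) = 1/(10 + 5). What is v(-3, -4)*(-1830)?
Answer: -122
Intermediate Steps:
v(g, I) = 1/15
v(-3, -4)*(-1830) = (1/15)*(-1830) = -122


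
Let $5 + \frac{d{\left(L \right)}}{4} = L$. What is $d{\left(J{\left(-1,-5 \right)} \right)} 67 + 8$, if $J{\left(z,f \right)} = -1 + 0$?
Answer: $-1600$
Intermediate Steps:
$J{\left(z,f \right)} = -1$
$d{\left(L \right)} = -20 + 4 L$
$d{\left(J{\left(-1,-5 \right)} \right)} 67 + 8 = \left(-20 + 4 \left(-1\right)\right) 67 + 8 = \left(-20 - 4\right) 67 + 8 = \left(-24\right) 67 + 8 = -1608 + 8 = -1600$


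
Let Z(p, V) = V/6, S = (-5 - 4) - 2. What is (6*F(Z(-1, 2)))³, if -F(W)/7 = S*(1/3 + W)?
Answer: 29218112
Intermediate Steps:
S = -11 (S = -9 - 2 = -11)
Z(p, V) = V/6 (Z(p, V) = V*(⅙) = V/6)
F(W) = 77/3 + 77*W (F(W) = -(-77)*(1/3 + W) = -(-77)*(⅓ + W) = -7*(-11/3 - 11*W) = 77/3 + 77*W)
(6*F(Z(-1, 2)))³ = (6*(77/3 + 77*((⅙)*2)))³ = (6*(77/3 + 77*(⅓)))³ = (6*(77/3 + 77/3))³ = (6*(154/3))³ = 308³ = 29218112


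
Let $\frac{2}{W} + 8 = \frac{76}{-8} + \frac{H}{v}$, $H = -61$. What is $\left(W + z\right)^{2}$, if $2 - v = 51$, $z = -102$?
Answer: $\frac{26465433124}{2537649} \approx 10429.0$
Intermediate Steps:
$v = -49$ ($v = 2 - 51 = -49$)
$W = - \frac{196}{1593}$ ($W = \frac{2}{-8 + \left(\frac{76}{-8} - \frac{61}{-49}\right)} = \frac{2}{-8 + \left(76 \left(- \frac{1}{8}\right) - - \frac{61}{49}\right)} = \frac{2}{-8 + \left(- \frac{19}{2} + \frac{61}{49}\right)} = \frac{2}{-8 - \frac{809}{98}} = \frac{2}{- \frac{1593}{98}} = 2 \left(- \frac{98}{1593}\right) = - \frac{196}{1593} \approx -0.12304$)
$\left(W + z\right)^{2} = \left(- \frac{196}{1593} - 102\right)^{2} = \left(- \frac{162682}{1593}\right)^{2} = \frac{26465433124}{2537649}$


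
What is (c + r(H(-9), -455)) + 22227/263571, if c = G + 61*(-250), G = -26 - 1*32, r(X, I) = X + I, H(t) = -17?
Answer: -1386376051/87857 ≈ -15780.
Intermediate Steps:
r(X, I) = I + X
G = -58 (G = -26 - 32 = -58)
c = -15308 (c = -58 + 61*(-250) = -58 - 15250 = -15308)
(c + r(H(-9), -455)) + 22227/263571 = (-15308 + (-455 - 17)) + 22227/263571 = (-15308 - 472) + 22227*(1/263571) = -15780 + 7409/87857 = -1386376051/87857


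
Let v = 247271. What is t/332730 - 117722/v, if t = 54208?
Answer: -12882787346/41137239915 ≈ -0.31317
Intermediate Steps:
t/332730 - 117722/v = 54208/332730 - 117722/247271 = 54208*(1/332730) - 117722*1/247271 = 27104/166365 - 117722/247271 = -12882787346/41137239915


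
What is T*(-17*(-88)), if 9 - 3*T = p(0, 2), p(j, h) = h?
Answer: 10472/3 ≈ 3490.7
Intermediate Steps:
T = 7/3 (T = 3 - 1/3*2 = 3 - 2/3 = 7/3 ≈ 2.3333)
T*(-17*(-88)) = 7*(-17*(-88))/3 = (7/3)*1496 = 10472/3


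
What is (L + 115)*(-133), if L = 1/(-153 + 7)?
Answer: -2232937/146 ≈ -15294.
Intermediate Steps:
L = -1/146 (L = 1/(-146) = -1/146 ≈ -0.0068493)
(L + 115)*(-133) = (-1/146 + 115)*(-133) = (16789/146)*(-133) = -2232937/146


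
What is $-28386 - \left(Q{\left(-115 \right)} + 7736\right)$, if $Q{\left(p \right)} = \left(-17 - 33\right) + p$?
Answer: $-35957$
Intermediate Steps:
$Q{\left(p \right)} = -50 + p$
$-28386 - \left(Q{\left(-115 \right)} + 7736\right) = -28386 - \left(\left(-50 - 115\right) + 7736\right) = -28386 - \left(-165 + 7736\right) = -28386 - 7571 = -35957$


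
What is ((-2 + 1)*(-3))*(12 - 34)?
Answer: -66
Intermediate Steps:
((-2 + 1)*(-3))*(12 - 34) = -1*(-3)*(-22) = 3*(-22) = -66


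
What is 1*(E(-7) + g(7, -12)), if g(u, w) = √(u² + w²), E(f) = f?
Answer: -7 + √193 ≈ 6.8924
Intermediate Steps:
1*(E(-7) + g(7, -12)) = 1*(-7 + √(7² + (-12)²)) = 1*(-7 + √(49 + 144)) = 1*(-7 + √193) = -7 + √193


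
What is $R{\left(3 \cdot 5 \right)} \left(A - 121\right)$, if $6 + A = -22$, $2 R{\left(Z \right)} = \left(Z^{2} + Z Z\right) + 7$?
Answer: $- \frac{68093}{2} \approx -34047.0$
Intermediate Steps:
$R{\left(Z \right)} = \frac{7}{2} + Z^{2}$ ($R{\left(Z \right)} = \frac{\left(Z^{2} + Z Z\right) + 7}{2} = \frac{\left(Z^{2} + Z^{2}\right) + 7}{2} = \frac{2 Z^{2} + 7}{2} = \frac{7 + 2 Z^{2}}{2} = \frac{7}{2} + Z^{2}$)
$A = -28$ ($A = -6 - 22 = -28$)
$R{\left(3 \cdot 5 \right)} \left(A - 121\right) = \left(\frac{7}{2} + \left(3 \cdot 5\right)^{2}\right) \left(-28 - 121\right) = \left(\frac{7}{2} + 15^{2}\right) \left(-149\right) = \left(\frac{7}{2} + 225\right) \left(-149\right) = \frac{457}{2} \left(-149\right) = - \frac{68093}{2}$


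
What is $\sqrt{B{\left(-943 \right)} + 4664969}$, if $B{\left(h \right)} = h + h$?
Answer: $\sqrt{4663083} \approx 2159.4$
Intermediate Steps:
$B{\left(h \right)} = 2 h$
$\sqrt{B{\left(-943 \right)} + 4664969} = \sqrt{2 \left(-943\right) + 4664969} = \sqrt{-1886 + 4664969} = \sqrt{4663083}$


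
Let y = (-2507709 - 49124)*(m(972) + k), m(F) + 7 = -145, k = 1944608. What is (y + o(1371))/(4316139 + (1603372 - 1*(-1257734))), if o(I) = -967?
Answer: -994329853763/1435449 ≈ -6.9270e+5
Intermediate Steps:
m(F) = -152 (m(F) = -7 - 145 = -152)
y = -4971649267848 (y = (-2507709 - 49124)*(-152 + 1944608) = -2556833*1944456 = -4971649267848)
(y + o(1371))/(4316139 + (1603372 - 1*(-1257734))) = (-4971649267848 - 967)/(4316139 + (1603372 - 1*(-1257734))) = -4971649268815/(4316139 + (1603372 + 1257734)) = -4971649268815/(4316139 + 2861106) = -4971649268815/7177245 = -4971649268815*1/7177245 = -994329853763/1435449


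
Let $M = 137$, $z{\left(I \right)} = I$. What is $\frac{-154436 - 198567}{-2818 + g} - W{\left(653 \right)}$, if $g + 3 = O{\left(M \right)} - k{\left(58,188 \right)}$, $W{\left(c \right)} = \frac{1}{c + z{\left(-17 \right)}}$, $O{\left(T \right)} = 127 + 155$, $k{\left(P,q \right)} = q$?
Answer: $\frac{74835727}{578124} \approx 129.45$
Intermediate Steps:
$O{\left(T \right)} = 282$
$W{\left(c \right)} = \frac{1}{-17 + c}$ ($W{\left(c \right)} = \frac{1}{c - 17} = \frac{1}{-17 + c}$)
$g = 91$ ($g = -3 + \left(282 - 188\right) = -3 + 94 = 91$)
$\frac{-154436 - 198567}{-2818 + g} - W{\left(653 \right)} = \frac{-154436 - 198567}{-2818 + 91} - \frac{1}{-17 + 653} = - \frac{353003}{-2727} - \frac{1}{636} = \left(-353003\right) \left(- \frac{1}{2727}\right) - \frac{1}{636} = \frac{353003}{2727} - \frac{1}{636} = \frac{74835727}{578124}$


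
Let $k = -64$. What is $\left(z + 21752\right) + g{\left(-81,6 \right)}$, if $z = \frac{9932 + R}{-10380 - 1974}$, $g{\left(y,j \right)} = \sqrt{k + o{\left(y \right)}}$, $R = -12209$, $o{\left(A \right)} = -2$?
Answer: $\frac{89575495}{4118} + i \sqrt{66} \approx 21752.0 + 8.124 i$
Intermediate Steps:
$g{\left(y,j \right)} = i \sqrt{66}$ ($g{\left(y,j \right)} = \sqrt{-64 - 2} = \sqrt{-66} = i \sqrt{66}$)
$z = \frac{759}{4118}$ ($z = \frac{9932 - 12209}{-10380 - 1974} = - \frac{2277}{-12354} = \left(-2277\right) \left(- \frac{1}{12354}\right) = \frac{759}{4118} \approx 0.18431$)
$\left(z + 21752\right) + g{\left(-81,6 \right)} = \left(\frac{759}{4118} + 21752\right) + i \sqrt{66} = \frac{89575495}{4118} + i \sqrt{66}$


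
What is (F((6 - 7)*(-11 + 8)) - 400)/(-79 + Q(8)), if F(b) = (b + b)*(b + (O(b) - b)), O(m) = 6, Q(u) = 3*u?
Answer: 364/55 ≈ 6.6182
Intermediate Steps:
F(b) = 12*b (F(b) = (b + b)*(b + (6 - b)) = (2*b)*6 = 12*b)
(F((6 - 7)*(-11 + 8)) - 400)/(-79 + Q(8)) = (12*((6 - 7)*(-11 + 8)) - 400)/(-79 + 3*8) = (12*(-1*(-3)) - 400)/(-79 + 24) = (12*3 - 400)/(-55) = (36 - 400)*(-1/55) = -364*(-1/55) = 364/55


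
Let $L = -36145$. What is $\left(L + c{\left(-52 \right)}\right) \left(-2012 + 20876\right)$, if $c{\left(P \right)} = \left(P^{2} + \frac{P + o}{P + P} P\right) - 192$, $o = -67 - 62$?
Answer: $-636160104$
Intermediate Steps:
$o = -129$ ($o = -67 - 62 = -129$)
$c{\left(P \right)} = - \frac{513}{2} + P^{2} + \frac{P}{2}$ ($c{\left(P \right)} = \left(P^{2} + \frac{P - 129}{P + P} P\right) - 192 = \left(P^{2} + \frac{-129 + P}{2 P} P\right) - 192 = \left(P^{2} + \left(- \frac{129}{2} + \frac{P}{2}\right)\right) - 192 = \left(- \frac{129}{2} + P^{2} + \frac{P}{2}\right) - 192 = - \frac{513}{2} + P^{2} + \frac{P}{2}$)
$\left(L + c{\left(-52 \right)}\right) \left(-2012 + 20876\right) = \left(-36145 + \left(- \frac{513}{2} + \left(-52\right)^{2} + \frac{1}{2} \left(-52\right)\right)\right) \left(-2012 + 20876\right) = \left(-36145 - - \frac{4843}{2}\right) 18864 = \left(-36145 + \frac{4843}{2}\right) 18864 = \left(- \frac{67447}{2}\right) 18864 = -636160104$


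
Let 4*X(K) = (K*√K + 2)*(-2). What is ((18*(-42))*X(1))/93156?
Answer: 27/2218 ≈ 0.012173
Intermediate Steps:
X(K) = -1 - K^(3/2)/2 (X(K) = ((K*√K + 2)*(-2))/4 = ((K^(3/2) + 2)*(-2))/4 = ((2 + K^(3/2))*(-2))/4 = (-4 - 2*K^(3/2))/4 = -1 - K^(3/2)/2)
((18*(-42))*X(1))/93156 = ((18*(-42))*(-1 - 1^(3/2)/2))/93156 = -756*(-1 - ½*1)*(1/93156) = -756*(-1 - ½)*(1/93156) = -756*(-3/2)*(1/93156) = 1134*(1/93156) = 27/2218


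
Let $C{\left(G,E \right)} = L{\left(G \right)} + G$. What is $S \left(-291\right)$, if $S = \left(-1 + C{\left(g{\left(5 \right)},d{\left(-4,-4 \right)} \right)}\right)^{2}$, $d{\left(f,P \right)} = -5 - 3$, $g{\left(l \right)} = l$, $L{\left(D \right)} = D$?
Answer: $-23571$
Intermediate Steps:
$d{\left(f,P \right)} = -8$
$C{\left(G,E \right)} = 2 G$ ($C{\left(G,E \right)} = G + G = 2 G$)
$S = 81$ ($S = \left(-1 + 2 \cdot 5\right)^{2} = \left(-1 + 10\right)^{2} = 9^{2} = 81$)
$S \left(-291\right) = 81 \left(-291\right) = -23571$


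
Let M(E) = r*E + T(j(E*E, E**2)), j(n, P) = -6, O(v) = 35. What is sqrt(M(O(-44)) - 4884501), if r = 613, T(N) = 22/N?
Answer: I*sqrt(43767447)/3 ≈ 2205.2*I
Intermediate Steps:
M(E) = -11/3 + 613*E (M(E) = 613*E + 22/(-6) = 613*E + 22*(-1/6) = 613*E - 11/3 = -11/3 + 613*E)
sqrt(M(O(-44)) - 4884501) = sqrt((-11/3 + 613*35) - 4884501) = sqrt((-11/3 + 21455) - 4884501) = sqrt(64354/3 - 4884501) = sqrt(-14589149/3) = I*sqrt(43767447)/3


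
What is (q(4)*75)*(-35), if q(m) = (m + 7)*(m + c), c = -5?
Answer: 28875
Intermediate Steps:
q(m) = (-5 + m)*(7 + m) (q(m) = (m + 7)*(m - 5) = (7 + m)*(-5 + m) = (-5 + m)*(7 + m))
(q(4)*75)*(-35) = ((-35 + 4² + 2*4)*75)*(-35) = ((-35 + 16 + 8)*75)*(-35) = -11*75*(-35) = -825*(-35) = 28875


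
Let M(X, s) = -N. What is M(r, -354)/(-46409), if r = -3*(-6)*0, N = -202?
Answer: -202/46409 ≈ -0.0043526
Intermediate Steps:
r = 0 (r = 18*0 = 0)
M(X, s) = 202 (M(X, s) = -1*(-202) = 202)
M(r, -354)/(-46409) = 202/(-46409) = 202*(-1/46409) = -202/46409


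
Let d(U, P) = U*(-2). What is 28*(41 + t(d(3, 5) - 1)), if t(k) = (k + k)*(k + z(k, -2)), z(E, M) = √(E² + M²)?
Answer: 3892 - 392*√53 ≈ 1038.2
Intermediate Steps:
d(U, P) = -2*U
t(k) = 2*k*(k + √(4 + k²)) (t(k) = (k + k)*(k + √(k² + (-2)²)) = (2*k)*(k + √(k² + 4)) = (2*k)*(k + √(4 + k²)) = 2*k*(k + √(4 + k²)))
28*(41 + t(d(3, 5) - 1)) = 28*(41 + 2*(-2*3 - 1)*((-2*3 - 1) + √(4 + (-2*3 - 1)²))) = 28*(41 + 2*(-6 - 1)*((-6 - 1) + √(4 + (-6 - 1)²))) = 28*(41 + 2*(-7)*(-7 + √(4 + (-7)²))) = 28*(41 + 2*(-7)*(-7 + √(4 + 49))) = 28*(41 + 2*(-7)*(-7 + √53)) = 28*(41 + (98 - 14*√53)) = 28*(139 - 14*√53) = 3892 - 392*√53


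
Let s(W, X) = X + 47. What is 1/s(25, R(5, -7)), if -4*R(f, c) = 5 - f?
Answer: 1/47 ≈ 0.021277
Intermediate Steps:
R(f, c) = -5/4 + f/4 (R(f, c) = -(5 - f)/4 = -5/4 + f/4)
s(W, X) = 47 + X
1/s(25, R(5, -7)) = 1/(47 + (-5/4 + (1/4)*5)) = 1/(47 + (-5/4 + 5/4)) = 1/(47 + 0) = 1/47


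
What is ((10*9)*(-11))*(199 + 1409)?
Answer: -1591920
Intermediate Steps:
((10*9)*(-11))*(199 + 1409) = (90*(-11))*1608 = -990*1608 = -1591920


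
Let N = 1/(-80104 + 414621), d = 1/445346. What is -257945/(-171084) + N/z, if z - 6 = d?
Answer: 230565551063297569/152924319924610956 ≈ 1.5077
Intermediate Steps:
d = 1/445346 ≈ 2.2454e-6
z = 2672077/445346 (z = 6 + 1/445346 = 2672077/445346 ≈ 6.0000)
N = 1/334517 ≈ 2.9894e-6
-257945/(-171084) + N/z = -257945/(-171084) + 1/(334517*(2672077/445346)) = -257945*(-1/171084) + (1/334517)*(445346/2672077) = 257945/171084 + 445346/893855181809 = 230565551063297569/152924319924610956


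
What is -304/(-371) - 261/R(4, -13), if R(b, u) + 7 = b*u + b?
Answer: 113551/20405 ≈ 5.5649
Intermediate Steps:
R(b, u) = -7 + b + b*u (R(b, u) = -7 + (b*u + b) = -7 + (b + b*u) = -7 + b + b*u)
-304/(-371) - 261/R(4, -13) = -304/(-371) - 261/(-7 + 4 + 4*(-13)) = -304*(-1/371) - 261/(-7 + 4 - 52) = 304/371 - 261/(-55) = 304/371 - 261*(-1/55) = 304/371 + 261/55 = 113551/20405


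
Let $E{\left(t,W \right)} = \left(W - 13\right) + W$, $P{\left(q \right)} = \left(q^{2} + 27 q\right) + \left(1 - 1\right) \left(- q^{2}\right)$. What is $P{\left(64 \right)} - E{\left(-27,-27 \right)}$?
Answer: $5891$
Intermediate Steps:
$P{\left(q \right)} = q^{2} + 27 q$ ($P{\left(q \right)} = \left(q^{2} + 27 q\right) + 0 \left(- q^{2}\right) = \left(q^{2} + 27 q\right) + 0 = q^{2} + 27 q$)
$E{\left(t,W \right)} = -13 + 2 W$ ($E{\left(t,W \right)} = \left(W - 13\right) + W = \left(-13 + W\right) + W = -13 + 2 W$)
$P{\left(64 \right)} - E{\left(-27,-27 \right)} = 64 \left(27 + 64\right) - \left(-13 + 2 \left(-27\right)\right) = 64 \cdot 91 - \left(-13 - 54\right) = 5824 - -67 = 5824 + 67 = 5891$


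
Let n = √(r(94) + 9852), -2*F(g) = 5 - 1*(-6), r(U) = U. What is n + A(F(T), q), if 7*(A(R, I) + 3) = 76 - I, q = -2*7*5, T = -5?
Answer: 125/7 + √9946 ≈ 117.59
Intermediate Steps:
F(g) = -11/2 (F(g) = -(5 - 1*(-6))/2 = -(5 + 6)/2 = -½*11 = -11/2)
q = -70 (q = -14*5 = -70)
n = √9946 (n = √(94 + 9852) = √9946 ≈ 99.730)
A(R, I) = 55/7 - I/7 (A(R, I) = -3 + (76 - I)/7 = -3 + (76/7 - I/7) = 55/7 - I/7)
n + A(F(T), q) = √9946 + (55/7 - ⅐*(-70)) = √9946 + (55/7 + 10) = √9946 + 125/7 = 125/7 + √9946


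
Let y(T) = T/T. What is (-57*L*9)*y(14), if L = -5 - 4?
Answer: 4617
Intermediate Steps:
L = -9
y(T) = 1
(-57*L*9)*y(14) = -(-513)*9*1 = -57*(-81)*1 = 4617*1 = 4617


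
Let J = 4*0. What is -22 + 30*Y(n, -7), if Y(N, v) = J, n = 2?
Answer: -22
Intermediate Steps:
J = 0
Y(N, v) = 0
-22 + 30*Y(n, -7) = -22 + 30*0 = -22 + 0 = -22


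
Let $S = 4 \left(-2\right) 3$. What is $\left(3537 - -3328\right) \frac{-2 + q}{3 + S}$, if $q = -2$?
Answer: $\frac{27460}{21} \approx 1307.6$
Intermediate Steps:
$S = -24$ ($S = \left(-8\right) 3 = -24$)
$\left(3537 - -3328\right) \frac{-2 + q}{3 + S} = \left(3537 - -3328\right) \frac{-2 - 2}{3 - 24} = \left(3537 + 3328\right) \left(- \frac{4}{-21}\right) = 6865 \left(\left(-4\right) \left(- \frac{1}{21}\right)\right) = 6865 \cdot \frac{4}{21} = \frac{27460}{21}$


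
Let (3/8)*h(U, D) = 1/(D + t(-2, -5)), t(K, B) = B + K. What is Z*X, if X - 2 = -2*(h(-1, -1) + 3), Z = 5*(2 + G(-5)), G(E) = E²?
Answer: -450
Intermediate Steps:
h(U, D) = 8/(3*(-7 + D)) (h(U, D) = 8/(3*(D + (-5 - 2))) = 8/(3*(D - 7)) = 8/(3*(-7 + D)))
Z = 135 (Z = 5*(2 + (-5)²) = 5*(2 + 25) = 5*27 = 135)
X = -10/3 (X = 2 - 2*(8/(3*(-7 - 1)) + 3) = 2 - 2*((8/3)/(-8) + 3) = 2 - 2*((8/3)*(-⅛) + 3) = 2 - 2*(-⅓ + 3) = 2 - 2*8/3 = 2 - 16/3 = -10/3 ≈ -3.3333)
Z*X = 135*(-10/3) = -450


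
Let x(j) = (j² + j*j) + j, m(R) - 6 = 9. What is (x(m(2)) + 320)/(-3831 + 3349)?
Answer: -785/482 ≈ -1.6286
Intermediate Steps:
m(R) = 15 (m(R) = 6 + 9 = 15)
x(j) = j + 2*j² (x(j) = (j² + j²) + j = 2*j² + j = j + 2*j²)
(x(m(2)) + 320)/(-3831 + 3349) = (15*(1 + 2*15) + 320)/(-3831 + 3349) = (15*(1 + 30) + 320)/(-482) = (15*31 + 320)*(-1/482) = (465 + 320)*(-1/482) = 785*(-1/482) = -785/482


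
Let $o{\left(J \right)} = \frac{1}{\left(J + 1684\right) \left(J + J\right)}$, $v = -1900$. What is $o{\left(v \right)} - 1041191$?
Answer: $- \frac{854609572799}{820800} \approx -1.0412 \cdot 10^{6}$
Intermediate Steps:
$o{\left(J \right)} = \frac{1}{2 J \left(1684 + J\right)}$ ($o{\left(J \right)} = \frac{1}{\left(1684 + J\right) 2 J} = \frac{1}{2 J \left(1684 + J\right)}$)
$o{\left(v \right)} - 1041191 = \frac{1}{2 \left(-1900\right) \left(1684 - 1900\right)} - 1041191 = \frac{1}{2} \left(- \frac{1}{1900}\right) \frac{1}{-216} - 1041191 = \frac{1}{2} \left(- \frac{1}{1900}\right) \left(- \frac{1}{216}\right) - 1041191 = \frac{1}{820800} - 1041191 = - \frac{854609572799}{820800}$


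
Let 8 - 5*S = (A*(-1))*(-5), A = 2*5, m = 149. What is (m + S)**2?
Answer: 494209/25 ≈ 19768.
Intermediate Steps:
A = 10
S = -42/5 (S = 8/5 - 10*(-1)*(-5)/5 = 8/5 - (-2)*(-5) = 8/5 - 1/5*50 = 8/5 - 10 = -42/5 ≈ -8.4000)
(m + S)**2 = (149 - 42/5)**2 = (703/5)**2 = 494209/25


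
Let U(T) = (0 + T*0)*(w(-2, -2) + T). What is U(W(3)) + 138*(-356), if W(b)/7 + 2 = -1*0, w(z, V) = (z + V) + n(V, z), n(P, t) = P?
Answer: -49128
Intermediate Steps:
w(z, V) = z + 2*V (w(z, V) = (z + V) + V = (V + z) + V = z + 2*V)
W(b) = -14 (W(b) = -14 + 7*(-1*0) = -14 + 7*0 = -14 + 0 = -14)
U(T) = 0 (U(T) = (0 + T*0)*((-2 + 2*(-2)) + T) = (0 + 0)*((-2 - 4) + T) = 0*(-6 + T) = 0)
U(W(3)) + 138*(-356) = 0 + 138*(-356) = 0 - 49128 = -49128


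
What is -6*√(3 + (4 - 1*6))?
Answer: -6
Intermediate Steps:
-6*√(3 + (4 - 1*6)) = -6*√(3 + (4 - 6)) = -6*√(3 - 2) = -6*√1 = -6*1 = -6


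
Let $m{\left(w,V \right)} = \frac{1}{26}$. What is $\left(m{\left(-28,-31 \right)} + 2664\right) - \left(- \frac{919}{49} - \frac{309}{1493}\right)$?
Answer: $\frac{5103287013}{1902082} \approx 2683.0$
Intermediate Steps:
$m{\left(w,V \right)} = \frac{1}{26}$
$\left(m{\left(-28,-31 \right)} + 2664\right) - \left(- \frac{919}{49} - \frac{309}{1493}\right) = \left(\frac{1}{26} + 2664\right) - \left(- \frac{919}{49} - \frac{309}{1493}\right) = \frac{69265}{26} - - \frac{1387208}{73157} = \frac{69265}{26} + \left(\frac{309}{1493} + \frac{919}{49}\right) = \frac{69265}{26} + \frac{1387208}{73157} = \frac{5103287013}{1902082}$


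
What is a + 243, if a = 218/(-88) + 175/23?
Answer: 251109/1012 ≈ 248.13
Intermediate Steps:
a = 5193/1012 (a = 218*(-1/88) + 175*(1/23) = -109/44 + 175/23 = 5193/1012 ≈ 5.1314)
a + 243 = 5193/1012 + 243 = 251109/1012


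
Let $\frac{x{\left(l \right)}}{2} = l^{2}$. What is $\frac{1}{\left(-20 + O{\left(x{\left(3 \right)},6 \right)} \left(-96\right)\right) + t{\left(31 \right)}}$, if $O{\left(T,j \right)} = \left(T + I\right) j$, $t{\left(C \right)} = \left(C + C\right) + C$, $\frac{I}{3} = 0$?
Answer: $- \frac{1}{10295} \approx -9.7134 \cdot 10^{-5}$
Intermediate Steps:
$I = 0$ ($I = 3 \cdot 0 = 0$)
$t{\left(C \right)} = 3 C$ ($t{\left(C \right)} = 2 C + C = 3 C$)
$x{\left(l \right)} = 2 l^{2}$
$O{\left(T,j \right)} = T j$ ($O{\left(T,j \right)} = \left(T + 0\right) j = T j$)
$\frac{1}{\left(-20 + O{\left(x{\left(3 \right)},6 \right)} \left(-96\right)\right) + t{\left(31 \right)}} = \frac{1}{\left(-20 + 2 \cdot 3^{2} \cdot 6 \left(-96\right)\right) + 3 \cdot 31} = \frac{1}{\left(-20 + 2 \cdot 9 \cdot 6 \left(-96\right)\right) + 93} = \frac{1}{\left(-20 + 18 \cdot 6 \left(-96\right)\right) + 93} = \frac{1}{\left(-20 + 108 \left(-96\right)\right) + 93} = \frac{1}{\left(-20 - 10368\right) + 93} = \frac{1}{-10388 + 93} = \frac{1}{-10295} = - \frac{1}{10295}$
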